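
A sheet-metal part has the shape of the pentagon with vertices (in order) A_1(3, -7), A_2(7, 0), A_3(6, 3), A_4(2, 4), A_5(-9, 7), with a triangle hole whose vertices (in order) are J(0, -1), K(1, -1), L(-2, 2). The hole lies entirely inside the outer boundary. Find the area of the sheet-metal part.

Outer boundary:
Apply the shoelace formula: 2A = Σ (x_i·y_{i+1} − x_{i+1}·y_i), indices taken mod 5.
Σ = (49) + (21) + (18) + (50) + (42) = 180
Area = |Σ|/2 = 90.
Hole:
Apply the shoelace (surveyor's) formula: 2A = Σ (x_i·y_{i+1} − x_{i+1}·y_i), indices taken mod 3.
Σ = (1) + (0) + (2) = 3
Area = |Σ|/2 = 1.5.
Net area = 90 − 1.5 = 88.5.

88.5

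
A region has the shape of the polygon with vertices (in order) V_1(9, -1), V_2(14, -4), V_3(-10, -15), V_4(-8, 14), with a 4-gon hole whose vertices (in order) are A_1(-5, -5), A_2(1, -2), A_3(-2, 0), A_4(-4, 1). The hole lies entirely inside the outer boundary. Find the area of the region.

Outer boundary:
V_1→V_2: (9)(-4) − (14)(-1) = -22
V_2→V_3: (14)(-15) − (-10)(-4) = -250
V_3→V_4: (-10)(14) − (-8)(-15) = -260
V_4→V_1: (-8)(-1) − (9)(14) = -118
Σ = -650
Area = |Σ|/2 = 325.
Hole:
Apply the shoelace (surveyor's) formula: 2A = Σ (x_i·y_{i+1} − x_{i+1}·y_i), indices taken mod 4.
A_1→A_2: (-5)(-2) − (1)(-5) = 15
A_2→A_3: (1)(0) − (-2)(-2) = -4
A_3→A_4: (-2)(1) − (-4)(0) = -2
A_4→A_1: (-4)(-5) − (-5)(1) = 25
Σ = 34
Area = |Σ|/2 = 17.
Net area = 325 − 17 = 308.

308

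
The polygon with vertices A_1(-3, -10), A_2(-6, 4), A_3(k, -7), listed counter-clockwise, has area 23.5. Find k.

-7

Write out the shoelace sum; only the two edges meeting at A_3 involve k:
2·Area = [((-6)·(-7) − k·4) + (k·(-10) − (-3)·(-7))] + -72
       = -14·k + -51 = 47
⇒ k = -7.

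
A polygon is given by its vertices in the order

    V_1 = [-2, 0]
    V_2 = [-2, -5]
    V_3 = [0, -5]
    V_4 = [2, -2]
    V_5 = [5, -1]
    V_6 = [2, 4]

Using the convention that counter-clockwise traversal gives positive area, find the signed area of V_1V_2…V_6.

34

V_1→V_2: (-2)(-5) − (-2)(0) = 10
V_2→V_3: (-2)(-5) − (0)(-5) = 10
V_3→V_4: (0)(-2) − (2)(-5) = 10
V_4→V_5: (2)(-1) − (5)(-2) = 8
V_5→V_6: (5)(4) − (2)(-1) = 22
V_6→V_1: (2)(0) − (-2)(4) = 8
Σ = 68
Signed area = Σ/2 = 34 (positive ⇒ counter-clockwise traversal).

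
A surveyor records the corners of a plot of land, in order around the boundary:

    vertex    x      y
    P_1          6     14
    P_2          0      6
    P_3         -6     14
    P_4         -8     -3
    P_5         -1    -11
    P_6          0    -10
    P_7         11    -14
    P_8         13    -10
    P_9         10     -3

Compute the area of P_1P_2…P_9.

Apply Gauss's area formula: 2A = Σ (x_i·y_{i+1} − x_{i+1}·y_i), indices taken mod 9.
P_1→P_2: (6)(6) − (0)(14) = 36
P_2→P_3: (0)(14) − (-6)(6) = 36
P_3→P_4: (-6)(-3) − (-8)(14) = 130
P_4→P_5: (-8)(-11) − (-1)(-3) = 85
P_5→P_6: (-1)(-10) − (0)(-11) = 10
P_6→P_7: (0)(-14) − (11)(-10) = 110
P_7→P_8: (11)(-10) − (13)(-14) = 72
P_8→P_9: (13)(-3) − (10)(-10) = 61
P_9→P_1: (10)(14) − (6)(-3) = 158
Σ = 698
Area = |Σ|/2 = 349.

349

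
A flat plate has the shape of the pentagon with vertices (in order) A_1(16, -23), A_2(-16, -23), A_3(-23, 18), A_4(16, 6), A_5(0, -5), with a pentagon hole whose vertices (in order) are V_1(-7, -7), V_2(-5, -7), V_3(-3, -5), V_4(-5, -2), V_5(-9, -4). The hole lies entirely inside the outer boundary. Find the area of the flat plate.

Outer boundary:
Σ = (-736) + (-817) + (-426) + (-80) + (80) = -1979
Area = |Σ|/2 = 989.5.
Hole:
Apply the shoelace formula: 2A = Σ (x_i·y_{i+1} − x_{i+1}·y_i), indices taken mod 5.
Σ = (14) + (4) + (-19) + (2) + (35) = 36
Area = |Σ|/2 = 18.
Net area = 989.5 − 18 = 971.5.

971.5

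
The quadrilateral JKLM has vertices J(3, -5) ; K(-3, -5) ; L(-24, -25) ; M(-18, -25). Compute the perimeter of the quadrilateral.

|JK| = √((-6)² + (0)²) = √36 = 6
|KL| = √((-21)² + (-20)²) = √841 = 29
|LM| = √((6)² + (0)²) = √36 = 6
|MJ| = √((21)² + (20)²) = √841 = 29
Perimeter = 6 + 29 + 6 + 29 = 70.

70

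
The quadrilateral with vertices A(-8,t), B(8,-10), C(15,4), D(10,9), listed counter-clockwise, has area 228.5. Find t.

The doubled signed area Σ (x_i y_{i+1} − x_{i+1} y_i) is linear in t.
With t=0 it equals 429; the coefficient of t is 2 (from the two edges through A).
So 2·t + 429 = 2·228.5 = 457 ⇒ t = 14.

14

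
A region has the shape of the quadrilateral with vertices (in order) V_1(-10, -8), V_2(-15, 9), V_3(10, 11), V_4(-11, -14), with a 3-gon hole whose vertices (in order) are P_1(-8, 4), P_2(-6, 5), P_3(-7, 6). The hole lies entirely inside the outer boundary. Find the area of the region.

Outer boundary:
Apply Gauss's area formula: 2A = Σ (x_i·y_{i+1} − x_{i+1}·y_i), indices taken mod 4.
Σ = (-210) + (-255) + (-19) + (-52) = -536
Area = |Σ|/2 = 268.
Hole:
P_1→P_2: (-8)(5) − (-6)(4) = -16
P_2→P_3: (-6)(6) − (-7)(5) = -1
P_3→P_1: (-7)(4) − (-8)(6) = 20
Σ = 3
Area = |Σ|/2 = 1.5.
Net area = 268 − 1.5 = 266.5.

266.5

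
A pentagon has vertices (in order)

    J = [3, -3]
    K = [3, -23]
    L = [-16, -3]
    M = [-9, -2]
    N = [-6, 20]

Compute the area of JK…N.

Σ = (-60) + (-377) + (5) + (-192) + (-42) = -666
Area = |Σ|/2 = 333.

333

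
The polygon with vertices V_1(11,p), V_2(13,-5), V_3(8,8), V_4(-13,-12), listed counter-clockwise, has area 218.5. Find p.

Write out the shoelace sum; only the two edges meeting at V_1 involve p:
2·Area = [((-13)·p − 11·(-12)) + (11·(-5) − 13·p)] + 152
       = -26·p + 229 = 437
⇒ p = -8.

-8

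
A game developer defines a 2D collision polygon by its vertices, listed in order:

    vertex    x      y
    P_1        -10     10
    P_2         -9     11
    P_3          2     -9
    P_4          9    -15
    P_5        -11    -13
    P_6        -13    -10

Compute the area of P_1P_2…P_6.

Cross-terms: -20, 59, 51, -282, -59, -230  ⇒  Σ = -481
Area = |Σ|/2 = 240.5.

240.5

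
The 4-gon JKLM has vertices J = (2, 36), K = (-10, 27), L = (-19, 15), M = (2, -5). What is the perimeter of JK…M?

|JK| = √((-12)² + (-9)²) = √225 = 15
|KL| = √((-9)² + (-12)²) = √225 = 15
|LM| = √((21)² + (-20)²) = √841 = 29
|MJ| = √((0)² + (41)²) = √1681 = 41
Perimeter = 15 + 15 + 29 + 41 = 100.

100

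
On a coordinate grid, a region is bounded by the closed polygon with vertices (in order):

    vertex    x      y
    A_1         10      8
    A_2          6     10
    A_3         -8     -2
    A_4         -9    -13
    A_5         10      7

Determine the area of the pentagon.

Apply the shoelace formula: 2A = Σ (x_i·y_{i+1} − x_{i+1}·y_i), indices taken mod 5.
Σ = (52) + (68) + (86) + (67) + (10) = 283
Area = |Σ|/2 = 141.5.

141.5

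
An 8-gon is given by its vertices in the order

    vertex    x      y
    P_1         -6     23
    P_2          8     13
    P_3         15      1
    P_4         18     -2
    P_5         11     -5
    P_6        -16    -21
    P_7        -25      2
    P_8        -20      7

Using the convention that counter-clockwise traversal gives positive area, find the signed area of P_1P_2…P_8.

Σ = (-262) + (-187) + (-48) + (-68) + (-311) + (-557) + (-135) + (-418) = -1986
Signed area = Σ/2 = -993 (negative ⇒ clockwise traversal).

-993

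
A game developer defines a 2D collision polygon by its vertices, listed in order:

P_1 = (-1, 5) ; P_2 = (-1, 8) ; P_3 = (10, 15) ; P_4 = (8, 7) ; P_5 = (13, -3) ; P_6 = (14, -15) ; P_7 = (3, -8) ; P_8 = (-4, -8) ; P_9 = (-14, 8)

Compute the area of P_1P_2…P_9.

372.5

Apply Gauss's area formula: 2A = Σ (x_i·y_{i+1} − x_{i+1}·y_i), indices taken mod 9.
P_1→P_2: (-1)(8) − (-1)(5) = -3
P_2→P_3: (-1)(15) − (10)(8) = -95
P_3→P_4: (10)(7) − (8)(15) = -50
P_4→P_5: (8)(-3) − (13)(7) = -115
P_5→P_6: (13)(-15) − (14)(-3) = -153
P_6→P_7: (14)(-8) − (3)(-15) = -67
P_7→P_8: (3)(-8) − (-4)(-8) = -56
P_8→P_9: (-4)(8) − (-14)(-8) = -144
P_9→P_1: (-14)(5) − (-1)(8) = -62
Σ = -745
Area = |Σ|/2 = 372.5.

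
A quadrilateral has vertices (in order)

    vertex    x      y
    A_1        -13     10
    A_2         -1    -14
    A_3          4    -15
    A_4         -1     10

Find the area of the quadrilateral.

204

Apply the shoelace formula: 2A = Σ (x_i·y_{i+1} − x_{i+1}·y_i), indices taken mod 4.
A_1→A_2: (-13)(-14) − (-1)(10) = 192
A_2→A_3: (-1)(-15) − (4)(-14) = 71
A_3→A_4: (4)(10) − (-1)(-15) = 25
A_4→A_1: (-1)(10) − (-13)(10) = 120
Σ = 408
Area = |Σ|/2 = 204.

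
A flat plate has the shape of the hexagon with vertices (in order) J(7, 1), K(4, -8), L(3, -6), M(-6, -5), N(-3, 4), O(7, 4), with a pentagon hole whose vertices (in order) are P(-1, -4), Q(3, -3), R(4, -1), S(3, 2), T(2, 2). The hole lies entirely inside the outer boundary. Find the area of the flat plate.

Outer boundary:
Cross-terms: -60, 0, -51, -39, -40, -21  ⇒  Σ = -211
Area = |Σ|/2 = 105.5.
Hole:
Apply the shoelace (surveyor's) formula: 2A = Σ (x_i·y_{i+1} − x_{i+1}·y_i), indices taken mod 5.
Σ = (15) + (9) + (11) + (2) + (-6) = 31
Area = |Σ|/2 = 15.5.
Net area = 105.5 − 15.5 = 90.

90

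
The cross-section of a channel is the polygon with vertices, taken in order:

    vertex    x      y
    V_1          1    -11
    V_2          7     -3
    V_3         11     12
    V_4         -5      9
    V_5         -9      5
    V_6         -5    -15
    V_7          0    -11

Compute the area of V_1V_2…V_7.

316

Apply the shoelace formula: 2A = Σ (x_i·y_{i+1} − x_{i+1}·y_i), indices taken mod 7.
Cross-terms: 74, 117, 159, 56, 160, 55, 11  ⇒  Σ = 632
Area = |Σ|/2 = 316.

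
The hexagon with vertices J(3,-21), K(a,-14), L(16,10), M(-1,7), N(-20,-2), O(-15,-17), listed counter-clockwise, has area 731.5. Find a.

11

Write out the shoelace sum; only the two edges meeting at K involve a:
2·Area = [(3·(-14) − a·(-21)) + (a·10 − 16·(-14))] + 940
       = 31·a + 1122 = 1463
⇒ a = 11.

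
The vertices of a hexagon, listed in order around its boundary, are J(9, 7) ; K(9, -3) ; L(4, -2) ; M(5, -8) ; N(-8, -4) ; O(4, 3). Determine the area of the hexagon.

104.5

Apply the shoelace formula: 2A = Σ (x_i·y_{i+1} − x_{i+1}·y_i), indices taken mod 6.
J→K: (9)(-3) − (9)(7) = -90
K→L: (9)(-2) − (4)(-3) = -6
L→M: (4)(-8) − (5)(-2) = -22
M→N: (5)(-4) − (-8)(-8) = -84
N→O: (-8)(3) − (4)(-4) = -8
O→J: (4)(7) − (9)(3) = 1
Σ = -209
Area = |Σ|/2 = 104.5.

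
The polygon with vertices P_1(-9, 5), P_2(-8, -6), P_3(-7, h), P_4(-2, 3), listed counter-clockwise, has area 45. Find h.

The doubled signed area Σ (x_i y_{i+1} − x_{i+1} y_i) is linear in h.
With h=0 it equals 48; the coefficient of h is -6 (from the two edges through P_3).
So -6·h + 48 = 2·45 = 90 ⇒ h = -7.

-7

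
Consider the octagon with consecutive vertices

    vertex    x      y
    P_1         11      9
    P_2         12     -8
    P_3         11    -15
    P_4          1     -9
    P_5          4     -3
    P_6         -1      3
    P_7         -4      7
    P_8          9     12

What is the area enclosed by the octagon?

243.5

Apply Gauss's area formula: 2A = Σ (x_i·y_{i+1} − x_{i+1}·y_i), indices taken mod 8.
P_1→P_2: (11)(-8) − (12)(9) = -196
P_2→P_3: (12)(-15) − (11)(-8) = -92
P_3→P_4: (11)(-9) − (1)(-15) = -84
P_4→P_5: (1)(-3) − (4)(-9) = 33
P_5→P_6: (4)(3) − (-1)(-3) = 9
P_6→P_7: (-1)(7) − (-4)(3) = 5
P_7→P_8: (-4)(12) − (9)(7) = -111
P_8→P_1: (9)(9) − (11)(12) = -51
Σ = -487
Area = |Σ|/2 = 243.5.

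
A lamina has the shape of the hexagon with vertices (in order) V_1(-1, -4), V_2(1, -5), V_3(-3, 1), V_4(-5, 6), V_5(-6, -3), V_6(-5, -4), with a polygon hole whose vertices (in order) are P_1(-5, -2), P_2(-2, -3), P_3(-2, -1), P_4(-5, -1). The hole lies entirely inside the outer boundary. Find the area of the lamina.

24.5

Outer boundary:
Apply the shoelace (surveyor's) formula: 2A = Σ (x_i·y_{i+1} − x_{i+1}·y_i), indices taken mod 6.
Σ = (9) + (-14) + (-13) + (51) + (9) + (16) = 58
Area = |Σ|/2 = 29.
Hole:
Apply the shoelace formula: 2A = Σ (x_i·y_{i+1} − x_{i+1}·y_i), indices taken mod 4.
Σ = (11) + (-4) + (-3) + (5) = 9
Area = |Σ|/2 = 4.5.
Net area = 29 − 4.5 = 24.5.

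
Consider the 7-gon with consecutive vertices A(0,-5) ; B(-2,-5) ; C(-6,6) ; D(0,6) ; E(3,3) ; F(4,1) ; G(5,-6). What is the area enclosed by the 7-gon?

84.5

Apply the surveyor's formula: 2A = Σ (x_i·y_{i+1} − x_{i+1}·y_i), indices taken mod 7.
A→B: (0)(-5) − (-2)(-5) = -10
B→C: (-2)(6) − (-6)(-5) = -42
C→D: (-6)(6) − (0)(6) = -36
D→E: (0)(3) − (3)(6) = -18
E→F: (3)(1) − (4)(3) = -9
F→G: (4)(-6) − (5)(1) = -29
G→A: (5)(-5) − (0)(-6) = -25
Σ = -169
Area = |Σ|/2 = 84.5.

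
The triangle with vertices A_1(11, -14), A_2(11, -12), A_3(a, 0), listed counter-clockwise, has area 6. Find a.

Write out the shoelace sum; only the two edges meeting at A_3 involve a:
2·Area = [(11·0 − a·(-12)) + (a·(-14) − 11·0)] + 22
       = -2·a + 22 = 12
⇒ a = 5.

5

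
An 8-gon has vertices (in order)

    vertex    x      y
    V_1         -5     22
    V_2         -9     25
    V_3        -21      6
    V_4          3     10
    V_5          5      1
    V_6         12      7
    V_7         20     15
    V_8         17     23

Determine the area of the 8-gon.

513

Apply the shoelace formula: 2A = Σ (x_i·y_{i+1} − x_{i+1}·y_i), indices taken mod 8.
Σ = (73) + (471) + (-228) + (-47) + (23) + (40) + (205) + (489) = 1026
Area = |Σ|/2 = 513.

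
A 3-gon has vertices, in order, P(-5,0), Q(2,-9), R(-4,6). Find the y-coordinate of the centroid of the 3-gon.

-1

Apply the surveyor's formula. First the cross-terms c_i = x_i·y_{i+1} − x_{i+1}·y_i:
  45, -24, 30  ⇒  2A = 51, A = 25.5.
Then Σ (y_i + y_{i+1})·c_i = -153, so ȳ = -153 / (6·25.5) = -1.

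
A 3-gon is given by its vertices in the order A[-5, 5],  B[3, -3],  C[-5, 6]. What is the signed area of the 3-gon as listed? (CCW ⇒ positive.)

4

Apply the surveyor's formula: 2A = Σ (x_i·y_{i+1} − x_{i+1}·y_i), indices taken mod 3.
Σ = (0) + (3) + (5) = 8
Signed area = Σ/2 = 4 (positive ⇒ counter-clockwise traversal).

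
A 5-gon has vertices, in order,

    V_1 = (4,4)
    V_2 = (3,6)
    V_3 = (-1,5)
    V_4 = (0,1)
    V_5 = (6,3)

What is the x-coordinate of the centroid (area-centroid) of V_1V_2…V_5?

Apply the surveyor's formula. First the cross-terms c_i = x_i·y_{i+1} − x_{i+1}·y_i:
  12, 21, -1, -6, 12  ⇒  2A = 38, A = 19.
Then Σ (x_i + x_{i+1})·c_i = 211, so x̄ = 211 / (6·19) = 211/114.

211/114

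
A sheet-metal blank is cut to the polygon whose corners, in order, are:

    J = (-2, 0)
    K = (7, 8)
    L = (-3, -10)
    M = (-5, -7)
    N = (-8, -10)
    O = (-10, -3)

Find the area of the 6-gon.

89.5

Apply the shoelace formula: 2A = Σ (x_i·y_{i+1} − x_{i+1}·y_i), indices taken mod 6.
Σ = (-16) + (-46) + (-29) + (-6) + (-76) + (-6) = -179
Area = |Σ|/2 = 89.5.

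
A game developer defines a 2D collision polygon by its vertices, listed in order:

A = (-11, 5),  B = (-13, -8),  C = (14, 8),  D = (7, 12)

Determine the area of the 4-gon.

220

Apply the shoelace formula: 2A = Σ (x_i·y_{i+1} − x_{i+1}·y_i), indices taken mod 4.
Cross-terms: 153, 8, 112, 167  ⇒  Σ = 440
Area = |Σ|/2 = 220.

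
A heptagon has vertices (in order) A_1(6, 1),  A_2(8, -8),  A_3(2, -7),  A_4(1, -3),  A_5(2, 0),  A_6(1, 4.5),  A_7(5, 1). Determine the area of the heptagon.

Σ = (-56) + (-40) + (1) + (6) + (9) + (-21.5) + (-1) = -102.5
Area = |Σ|/2 = 51.25.

51.25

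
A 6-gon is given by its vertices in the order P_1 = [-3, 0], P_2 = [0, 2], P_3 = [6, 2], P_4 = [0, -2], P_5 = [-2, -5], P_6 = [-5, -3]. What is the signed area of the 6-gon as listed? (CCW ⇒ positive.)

-31

Σ = (-6) + (-12) + (-12) + (-4) + (-19) + (-9) = -62
Signed area = Σ/2 = -31 (negative ⇒ clockwise traversal).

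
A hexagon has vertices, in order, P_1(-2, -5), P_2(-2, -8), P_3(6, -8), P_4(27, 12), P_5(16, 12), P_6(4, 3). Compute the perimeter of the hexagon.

76

|P_1P_2| = √((0)² + (-3)²) = √9 = 3
|P_2P_3| = √((8)² + (0)²) = √64 = 8
|P_3P_4| = √((21)² + (20)²) = √841 = 29
|P_4P_5| = √((-11)² + (0)²) = √121 = 11
|P_5P_6| = √((-12)² + (-9)²) = √225 = 15
|P_6P_1| = √((-6)² + (-8)²) = √100 = 10
Perimeter = 3 + 8 + 29 + 11 + 15 + 10 = 76.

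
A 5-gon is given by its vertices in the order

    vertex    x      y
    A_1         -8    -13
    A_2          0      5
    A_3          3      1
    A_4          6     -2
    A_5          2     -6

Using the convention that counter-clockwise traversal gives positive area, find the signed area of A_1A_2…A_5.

Apply the surveyor's formula: 2A = Σ (x_i·y_{i+1} − x_{i+1}·y_i), indices taken mod 5.
Cross-terms: -40, -15, -12, -32, -74  ⇒  Σ = -173
Signed area = Σ/2 = -86.5 (negative ⇒ clockwise traversal).

-86.5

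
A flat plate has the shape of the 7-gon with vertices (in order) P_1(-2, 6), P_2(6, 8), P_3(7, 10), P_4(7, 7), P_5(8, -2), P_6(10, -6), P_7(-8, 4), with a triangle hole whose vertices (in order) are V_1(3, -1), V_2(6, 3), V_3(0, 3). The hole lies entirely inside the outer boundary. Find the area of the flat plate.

Outer boundary:
Cross-terms: -52, 4, -21, -70, -28, -8, -40  ⇒  Σ = -215
Area = |Σ|/2 = 107.5.
Hole:
Apply the shoelace (surveyor's) formula: 2A = Σ (x_i·y_{i+1} − x_{i+1}·y_i), indices taken mod 3.
Σ = (15) + (18) + (-9) = 24
Area = |Σ|/2 = 12.
Net area = 107.5 − 12 = 95.5.

95.5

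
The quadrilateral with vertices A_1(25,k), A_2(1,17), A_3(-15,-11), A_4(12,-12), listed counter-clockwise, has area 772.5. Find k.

The doubled signed area Σ (x_i y_{i+1} − x_{i+1} y_i) is linear in k.
With k=0 it equals 1281; the coefficient of k is 11 (from the two edges through A_1).
So 11·k + 1281 = 2·772.5 = 1545 ⇒ k = 24.

24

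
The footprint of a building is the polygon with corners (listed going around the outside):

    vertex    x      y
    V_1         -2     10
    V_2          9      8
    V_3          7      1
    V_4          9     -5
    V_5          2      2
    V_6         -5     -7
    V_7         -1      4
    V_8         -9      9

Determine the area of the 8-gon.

122.5

Apply Gauss's area formula: 2A = Σ (x_i·y_{i+1} − x_{i+1}·y_i), indices taken mod 8.
Σ = (-106) + (-47) + (-44) + (28) + (-4) + (-27) + (27) + (-72) = -245
Area = |Σ|/2 = 122.5.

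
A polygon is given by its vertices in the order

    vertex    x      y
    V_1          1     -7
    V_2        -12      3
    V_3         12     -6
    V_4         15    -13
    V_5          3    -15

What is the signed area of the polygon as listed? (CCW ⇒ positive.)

Σ = (-81) + (36) + (-66) + (-186) + (-6) = -303
Signed area = Σ/2 = -151.5 (negative ⇒ clockwise traversal).

-151.5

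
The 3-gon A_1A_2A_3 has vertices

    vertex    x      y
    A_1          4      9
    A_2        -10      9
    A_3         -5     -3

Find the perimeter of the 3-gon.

42

|A_1A_2| = √((-14)² + (0)²) = √196 = 14
|A_2A_3| = √((5)² + (-12)²) = √169 = 13
|A_3A_1| = √((9)² + (12)²) = √225 = 15
Perimeter = 14 + 13 + 15 = 42.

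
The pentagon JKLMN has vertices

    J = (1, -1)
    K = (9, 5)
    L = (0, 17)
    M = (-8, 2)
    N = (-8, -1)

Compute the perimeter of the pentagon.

54

|JK| = √((8)² + (6)²) = √100 = 10
|KL| = √((-9)² + (12)²) = √225 = 15
|LM| = √((-8)² + (-15)²) = √289 = 17
|MN| = √((0)² + (-3)²) = √9 = 3
|NJ| = √((9)² + (0)²) = √81 = 9
Perimeter = 10 + 15 + 17 + 3 + 9 = 54.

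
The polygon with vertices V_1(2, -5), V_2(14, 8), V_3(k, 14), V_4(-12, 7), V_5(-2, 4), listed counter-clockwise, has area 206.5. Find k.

Write out the shoelace sum; only the two edges meeting at V_3 involve k:
2·Area = [(14·14 − k·8) + (k·7 − (-12)·14)] + 54
       = -1·k + 418 = 413
⇒ k = 5.

5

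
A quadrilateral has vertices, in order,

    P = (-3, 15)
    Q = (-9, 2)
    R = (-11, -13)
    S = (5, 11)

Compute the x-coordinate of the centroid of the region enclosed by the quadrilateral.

Apply the shoelace formula. First the cross-terms c_i = x_i·y_{i+1} − x_{i+1}·y_i:
  129, 139, -56, 108  ⇒  2A = 320, A = 160.
Then Σ (x_i + x_{i+1})·c_i = -3776, so x̄ = -3776 / (6·160) = -59/15.

-59/15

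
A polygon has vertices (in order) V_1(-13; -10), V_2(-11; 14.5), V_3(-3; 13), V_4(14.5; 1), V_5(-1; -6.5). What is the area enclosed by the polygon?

V_1→V_2: (-13)(14.5) − (-11)(-10) = -298.5
V_2→V_3: (-11)(13) − (-3)(14.5) = -99.5
V_3→V_4: (-3)(1) − (14.5)(13) = -191.5
V_4→V_5: (14.5)(-6.5) − (-1)(1) = -93.25
V_5→V_1: (-1)(-10) − (-13)(-6.5) = -74.5
Σ = -757.25
Area = |Σ|/2 = 378.625.

378.625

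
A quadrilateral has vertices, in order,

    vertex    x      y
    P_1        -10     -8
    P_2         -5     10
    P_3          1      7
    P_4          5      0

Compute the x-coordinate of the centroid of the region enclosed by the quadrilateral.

-227/78

Apply the shoelace formula. First the cross-terms c_i = x_i·y_{i+1} − x_{i+1}·y_i:
  -140, -45, -35, -40  ⇒  2A = -260, A = -130.
Then Σ (x_i + x_{i+1})·c_i = 2270, so x̄ = 2270 / (6·(-130)) = -227/78.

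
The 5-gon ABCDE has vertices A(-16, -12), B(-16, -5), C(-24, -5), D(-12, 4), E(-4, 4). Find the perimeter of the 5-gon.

|AB| = √((0)² + (7)²) = √49 = 7
|BC| = √((-8)² + (0)²) = √64 = 8
|CD| = √((12)² + (9)²) = √225 = 15
|DE| = √((8)² + (0)²) = √64 = 8
|EA| = √((-12)² + (-16)²) = √400 = 20
Perimeter = 7 + 8 + 15 + 8 + 20 = 58.

58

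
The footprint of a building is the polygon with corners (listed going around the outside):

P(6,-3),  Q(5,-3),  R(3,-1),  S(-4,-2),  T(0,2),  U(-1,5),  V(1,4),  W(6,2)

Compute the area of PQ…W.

38

Apply Gauss's area formula: 2A = Σ (x_i·y_{i+1} − x_{i+1}·y_i), indices taken mod 8.
Cross-terms: -3, 4, -10, -8, 2, -9, -22, -30  ⇒  Σ = -76
Area = |Σ|/2 = 38.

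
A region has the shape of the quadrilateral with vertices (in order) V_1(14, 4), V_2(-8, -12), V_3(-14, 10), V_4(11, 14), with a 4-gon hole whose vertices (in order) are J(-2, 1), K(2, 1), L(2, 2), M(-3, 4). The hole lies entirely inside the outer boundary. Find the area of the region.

Outer boundary:
Apply Gauss's area formula: 2A = Σ (x_i·y_{i+1} − x_{i+1}·y_i), indices taken mod 4.
Σ = (-136) + (-248) + (-306) + (-152) = -842
Area = |Σ|/2 = 421.
Hole:
Apply Gauss's area formula: 2A = Σ (x_i·y_{i+1} − x_{i+1}·y_i), indices taken mod 4.
J→K: (-2)(1) − (2)(1) = -4
K→L: (2)(2) − (2)(1) = 2
L→M: (2)(4) − (-3)(2) = 14
M→J: (-3)(1) − (-2)(4) = 5
Σ = 17
Area = |Σ|/2 = 8.5.
Net area = 421 − 8.5 = 412.5.

412.5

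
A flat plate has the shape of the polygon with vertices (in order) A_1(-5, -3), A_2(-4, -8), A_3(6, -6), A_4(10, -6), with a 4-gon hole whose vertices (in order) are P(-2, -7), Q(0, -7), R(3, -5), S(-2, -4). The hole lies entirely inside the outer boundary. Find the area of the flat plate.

Outer boundary:
Apply the shoelace formula: 2A = Σ (x_i·y_{i+1} − x_{i+1}·y_i), indices taken mod 4.
Σ = (28) + (72) + (24) + (-60) = 64
Area = |Σ|/2 = 32.
Hole:
Cross-terms: 14, 21, -22, 6  ⇒  Σ = 19
Area = |Σ|/2 = 9.5.
Net area = 32 − 9.5 = 22.5.

22.5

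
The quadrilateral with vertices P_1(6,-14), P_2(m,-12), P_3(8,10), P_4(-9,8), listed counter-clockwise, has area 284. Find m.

The doubled signed area Σ (x_i y_{i+1} − x_{i+1} y_i) is linear in m.
With m=0 it equals 256; the coefficient of m is 24 (from the two edges through P_2).
So 24·m + 256 = 2·284 = 568 ⇒ m = 13.

13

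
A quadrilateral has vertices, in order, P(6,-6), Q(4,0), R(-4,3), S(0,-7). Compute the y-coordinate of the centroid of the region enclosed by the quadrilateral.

Apply the shoelace formula. First the cross-terms c_i = x_i·y_{i+1} − x_{i+1}·y_i:
  24, 12, 28, 42  ⇒  2A = 106, A = 53.
Then Σ (y_i + y_{i+1})·c_i = -766, so ȳ = -766 / (6·53) = -383/159.

-383/159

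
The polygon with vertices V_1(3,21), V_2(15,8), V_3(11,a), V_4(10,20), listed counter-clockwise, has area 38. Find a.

Write out the shoelace sum; only the two edges meeting at V_3 involve a:
2·Area = [(15·a − 11·8) + (11·20 − 10·a)] + -141
       = 5·a + -9 = 76
⇒ a = 17.

17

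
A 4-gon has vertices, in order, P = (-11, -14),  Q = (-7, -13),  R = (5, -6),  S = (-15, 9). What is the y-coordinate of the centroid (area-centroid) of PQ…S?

Apply the shoelace (surveyor's) formula. First the cross-terms c_i = x_i·y_{i+1} − x_{i+1}·y_i:
  45, 107, -45, 309  ⇒  2A = 416, A = 208.
Then Σ (y_i + y_{i+1})·c_i = -4928, so ȳ = -4928 / (6·208) = -154/39.

-154/39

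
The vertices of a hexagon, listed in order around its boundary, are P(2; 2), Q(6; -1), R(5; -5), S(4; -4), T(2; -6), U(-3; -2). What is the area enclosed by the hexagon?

Apply the shoelace (surveyor's) formula: 2A = Σ (x_i·y_{i+1} − x_{i+1}·y_i), indices taken mod 6.
Σ = (-14) + (-25) + (0) + (-16) + (-22) + (-2) = -79
Area = |Σ|/2 = 39.5.

39.5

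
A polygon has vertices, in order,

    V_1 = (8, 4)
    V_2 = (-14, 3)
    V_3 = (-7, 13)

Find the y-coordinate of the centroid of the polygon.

20/3

Apply the shoelace (surveyor's) formula. First the cross-terms c_i = x_i·y_{i+1} − x_{i+1}·y_i:
  80, -161, -132  ⇒  2A = -213, A = -106.5.
Then Σ (y_i + y_{i+1})·c_i = -4260, so ȳ = -4260 / (6·(-106.5)) = 20/3.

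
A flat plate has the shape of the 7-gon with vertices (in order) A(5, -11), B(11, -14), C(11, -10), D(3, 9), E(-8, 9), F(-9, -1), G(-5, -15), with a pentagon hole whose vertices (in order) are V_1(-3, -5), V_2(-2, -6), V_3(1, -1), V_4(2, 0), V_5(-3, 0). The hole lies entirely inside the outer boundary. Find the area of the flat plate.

319.5

Outer boundary:
Apply the surveyor's formula: 2A = Σ (x_i·y_{i+1} − x_{i+1}·y_i), indices taken mod 7.
Σ = (51) + (44) + (129) + (99) + (89) + (130) + (130) = 672
Area = |Σ|/2 = 336.
Hole:
Apply the shoelace (surveyor's) formula: 2A = Σ (x_i·y_{i+1} − x_{i+1}·y_i), indices taken mod 5.
V_1→V_2: (-3)(-6) − (-2)(-5) = 8
V_2→V_3: (-2)(-1) − (1)(-6) = 8
V_3→V_4: (1)(0) − (2)(-1) = 2
V_4→V_5: (2)(0) − (-3)(0) = 0
V_5→V_1: (-3)(-5) − (-3)(0) = 15
Σ = 33
Area = |Σ|/2 = 16.5.
Net area = 336 − 16.5 = 319.5.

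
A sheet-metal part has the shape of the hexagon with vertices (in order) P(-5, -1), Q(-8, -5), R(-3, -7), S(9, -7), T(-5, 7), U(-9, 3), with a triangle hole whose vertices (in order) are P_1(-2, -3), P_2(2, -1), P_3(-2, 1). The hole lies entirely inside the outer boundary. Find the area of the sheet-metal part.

Outer boundary:
Apply the shoelace (surveyor's) formula: 2A = Σ (x_i·y_{i+1} − x_{i+1}·y_i), indices taken mod 6.
Σ = (17) + (41) + (84) + (28) + (48) + (24) = 242
Area = |Σ|/2 = 121.
Hole:
Apply Gauss's area formula: 2A = Σ (x_i·y_{i+1} − x_{i+1}·y_i), indices taken mod 3.
Σ = (8) + (0) + (8) = 16
Area = |Σ|/2 = 8.
Net area = 121 − 8 = 113.

113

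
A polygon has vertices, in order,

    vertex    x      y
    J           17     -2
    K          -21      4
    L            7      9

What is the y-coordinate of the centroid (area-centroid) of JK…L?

11/3

Apply the surveyor's formula. First the cross-terms c_i = x_i·y_{i+1} − x_{i+1}·y_i:
  26, -217, -167  ⇒  2A = -358, A = -179.
Then Σ (y_i + y_{i+1})·c_i = -3938, so ȳ = -3938 / (6·(-179)) = 11/3.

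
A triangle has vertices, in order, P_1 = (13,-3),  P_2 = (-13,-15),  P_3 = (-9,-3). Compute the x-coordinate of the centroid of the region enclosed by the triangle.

Apply the shoelace formula. First the cross-terms c_i = x_i·y_{i+1} − x_{i+1}·y_i:
  -234, -96, 66  ⇒  2A = -264, A = -132.
Then Σ (x_i + x_{i+1})·c_i = 2376, so x̄ = 2376 / (6·(-132)) = -3.

-3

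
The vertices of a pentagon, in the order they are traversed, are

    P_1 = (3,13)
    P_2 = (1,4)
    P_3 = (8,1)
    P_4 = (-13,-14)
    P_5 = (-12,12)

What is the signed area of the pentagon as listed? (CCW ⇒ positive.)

Apply the shoelace (surveyor's) formula: 2A = Σ (x_i·y_{i+1} − x_{i+1}·y_i), indices taken mod 5.
Σ = (-1) + (-31) + (-99) + (-324) + (-192) = -647
Signed area = Σ/2 = -323.5 (negative ⇒ clockwise traversal).

-323.5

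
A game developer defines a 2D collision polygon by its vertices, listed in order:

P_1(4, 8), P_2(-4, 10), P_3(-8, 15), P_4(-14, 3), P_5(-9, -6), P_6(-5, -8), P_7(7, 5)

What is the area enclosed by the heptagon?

249

Σ = (72) + (20) + (186) + (111) + (42) + (31) + (36) = 498
Area = |Σ|/2 = 249.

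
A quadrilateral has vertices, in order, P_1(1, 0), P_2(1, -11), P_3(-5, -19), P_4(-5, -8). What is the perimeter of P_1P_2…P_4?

42

|P_1P_2| = √((0)² + (-11)²) = √121 = 11
|P_2P_3| = √((-6)² + (-8)²) = √100 = 10
|P_3P_4| = √((0)² + (11)²) = √121 = 11
|P_4P_1| = √((6)² + (8)²) = √100 = 10
Perimeter = 11 + 10 + 11 + 10 = 42.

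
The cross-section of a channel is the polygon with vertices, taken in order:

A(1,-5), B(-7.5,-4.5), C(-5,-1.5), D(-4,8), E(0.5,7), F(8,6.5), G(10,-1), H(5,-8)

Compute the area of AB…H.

Cross-terms: -42, -11.25, -46, -32, -52.75, -73, -75, -17  ⇒  Σ = -349
Area = |Σ|/2 = 174.5.

174.5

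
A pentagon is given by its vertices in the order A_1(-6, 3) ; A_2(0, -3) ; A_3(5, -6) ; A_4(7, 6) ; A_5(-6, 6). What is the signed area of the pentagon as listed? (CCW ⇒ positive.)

Apply the shoelace (surveyor's) formula: 2A = Σ (x_i·y_{i+1} − x_{i+1}·y_i), indices taken mod 5.
Σ = (18) + (15) + (72) + (78) + (18) = 201
Signed area = Σ/2 = 100.5 (positive ⇒ counter-clockwise traversal).

100.5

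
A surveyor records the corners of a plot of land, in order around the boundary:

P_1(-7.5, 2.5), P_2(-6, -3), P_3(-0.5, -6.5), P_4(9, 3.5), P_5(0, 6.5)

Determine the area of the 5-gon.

119.5

Apply the surveyor's formula: 2A = Σ (x_i·y_{i+1} − x_{i+1}·y_i), indices taken mod 5.
P_1→P_2: (-7.5)(-3) − (-6)(2.5) = 37.5
P_2→P_3: (-6)(-6.5) − (-0.5)(-3) = 37.5
P_3→P_4: (-0.5)(3.5) − (9)(-6.5) = 56.75
P_4→P_5: (9)(6.5) − (0)(3.5) = 58.5
P_5→P_1: (0)(2.5) − (-7.5)(6.5) = 48.75
Σ = 239
Area = |Σ|/2 = 119.5.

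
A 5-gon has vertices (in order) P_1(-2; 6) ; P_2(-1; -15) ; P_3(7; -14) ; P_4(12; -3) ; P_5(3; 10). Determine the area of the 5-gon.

234.5

Apply Gauss's area formula: 2A = Σ (x_i·y_{i+1} − x_{i+1}·y_i), indices taken mod 5.
Σ = (36) + (119) + (147) + (129) + (38) = 469
Area = |Σ|/2 = 234.5.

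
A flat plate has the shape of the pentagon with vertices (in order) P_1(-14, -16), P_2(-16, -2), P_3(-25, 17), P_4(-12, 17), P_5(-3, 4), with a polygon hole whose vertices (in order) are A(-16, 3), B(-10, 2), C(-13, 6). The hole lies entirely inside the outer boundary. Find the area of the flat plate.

321.5

Outer boundary:
Apply the shoelace formula: 2A = Σ (x_i·y_{i+1} − x_{i+1}·y_i), indices taken mod 5.
Σ = (-228) + (-322) + (-221) + (3) + (104) = -664
Area = |Σ|/2 = 332.
Hole:
Cross-terms: -2, -34, 57  ⇒  Σ = 21
Area = |Σ|/2 = 10.5.
Net area = 332 − 10.5 = 321.5.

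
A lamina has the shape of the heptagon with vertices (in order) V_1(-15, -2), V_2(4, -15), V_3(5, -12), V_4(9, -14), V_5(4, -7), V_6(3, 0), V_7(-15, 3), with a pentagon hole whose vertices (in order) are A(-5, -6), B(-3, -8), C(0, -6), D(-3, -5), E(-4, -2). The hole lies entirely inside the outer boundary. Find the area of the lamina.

Outer boundary:
Σ = (233) + (27) + (38) + (-7) + (21) + (9) + (75) = 396
Area = |Σ|/2 = 198.
Hole:
Apply Gauss's area formula: 2A = Σ (x_i·y_{i+1} − x_{i+1}·y_i), indices taken mod 5.
Cross-terms: 22, 18, -18, -14, 14  ⇒  Σ = 22
Area = |Σ|/2 = 11.
Net area = 198 − 11 = 187.

187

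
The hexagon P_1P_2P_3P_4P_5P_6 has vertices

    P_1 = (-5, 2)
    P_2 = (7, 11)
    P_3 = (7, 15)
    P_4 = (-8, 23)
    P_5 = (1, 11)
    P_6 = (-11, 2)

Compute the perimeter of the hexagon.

72

|P_1P_2| = √((12)² + (9)²) = √225 = 15
|P_2P_3| = √((0)² + (4)²) = √16 = 4
|P_3P_4| = √((-15)² + (8)²) = √289 = 17
|P_4P_5| = √((9)² + (-12)²) = √225 = 15
|P_5P_6| = √((-12)² + (-9)²) = √225 = 15
|P_6P_1| = √((6)² + (0)²) = √36 = 6
Perimeter = 15 + 4 + 17 + 15 + 15 + 6 = 72.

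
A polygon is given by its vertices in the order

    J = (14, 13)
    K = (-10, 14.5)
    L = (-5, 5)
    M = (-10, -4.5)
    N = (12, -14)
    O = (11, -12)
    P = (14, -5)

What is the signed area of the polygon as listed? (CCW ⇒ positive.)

Apply Gauss's area formula: 2A = Σ (x_i·y_{i+1} − x_{i+1}·y_i), indices taken mod 7.
Cross-terms: 333, 22.5, 72.5, 194, 10, 113, 252  ⇒  Σ = 997
Signed area = Σ/2 = 498.5 (positive ⇒ counter-clockwise traversal).

498.5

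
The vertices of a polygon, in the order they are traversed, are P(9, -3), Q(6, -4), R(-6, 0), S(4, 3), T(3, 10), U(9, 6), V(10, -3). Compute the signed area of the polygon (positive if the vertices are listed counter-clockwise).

Apply the shoelace (surveyor's) formula: 2A = Σ (x_i·y_{i+1} − x_{i+1}·y_i), indices taken mod 7.
Σ = (-18) + (-24) + (-18) + (31) + (-72) + (-87) + (-3) = -191
Signed area = Σ/2 = -95.5 (negative ⇒ clockwise traversal).

-95.5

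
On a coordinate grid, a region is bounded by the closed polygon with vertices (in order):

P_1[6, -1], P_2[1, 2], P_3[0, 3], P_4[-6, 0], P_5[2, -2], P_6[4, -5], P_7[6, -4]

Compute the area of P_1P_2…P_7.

Apply the shoelace (surveyor's) formula: 2A = Σ (x_i·y_{i+1} − x_{i+1}·y_i), indices taken mod 7.
P_1→P_2: (6)(2) − (1)(-1) = 13
P_2→P_3: (1)(3) − (0)(2) = 3
P_3→P_4: (0)(0) − (-6)(3) = 18
P_4→P_5: (-6)(-2) − (2)(0) = 12
P_5→P_6: (2)(-5) − (4)(-2) = -2
P_6→P_7: (4)(-4) − (6)(-5) = 14
P_7→P_1: (6)(-1) − (6)(-4) = 18
Σ = 76
Area = |Σ|/2 = 38.

38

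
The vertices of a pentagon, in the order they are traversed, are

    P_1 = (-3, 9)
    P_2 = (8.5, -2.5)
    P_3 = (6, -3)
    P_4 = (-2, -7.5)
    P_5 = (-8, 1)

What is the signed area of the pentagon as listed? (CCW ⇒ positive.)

Apply the shoelace formula: 2A = Σ (x_i·y_{i+1} − x_{i+1}·y_i), indices taken mod 5.
P_1→P_2: (-3)(-2.5) − (8.5)(9) = -69
P_2→P_3: (8.5)(-3) − (6)(-2.5) = -10.5
P_3→P_4: (6)(-7.5) − (-2)(-3) = -51
P_4→P_5: (-2)(1) − (-8)(-7.5) = -62
P_5→P_1: (-8)(9) − (-3)(1) = -69
Σ = -261.5
Signed area = Σ/2 = -130.75 (negative ⇒ clockwise traversal).

-130.75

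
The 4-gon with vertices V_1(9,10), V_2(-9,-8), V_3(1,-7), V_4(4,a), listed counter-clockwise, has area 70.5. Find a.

2

The doubled signed area Σ (x_i y_{i+1} − x_{i+1} y_i) is linear in a.
With a=0 it equals 157; the coefficient of a is -8 (from the two edges through V_4).
So -8·a + 157 = 2·70.5 = 141 ⇒ a = 2.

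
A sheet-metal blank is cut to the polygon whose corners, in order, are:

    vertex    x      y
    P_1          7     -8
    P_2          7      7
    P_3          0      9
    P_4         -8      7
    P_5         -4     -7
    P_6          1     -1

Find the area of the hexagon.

Apply the shoelace (surveyor's) formula: 2A = Σ (x_i·y_{i+1} − x_{i+1}·y_i), indices taken mod 6.
Σ = (105) + (63) + (72) + (84) + (11) + (-1) = 334
Area = |Σ|/2 = 167.

167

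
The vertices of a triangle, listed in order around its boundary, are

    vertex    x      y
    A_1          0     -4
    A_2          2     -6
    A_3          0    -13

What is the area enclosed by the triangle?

Cross-terms: 8, -26, 0  ⇒  Σ = -18
Area = |Σ|/2 = 9.

9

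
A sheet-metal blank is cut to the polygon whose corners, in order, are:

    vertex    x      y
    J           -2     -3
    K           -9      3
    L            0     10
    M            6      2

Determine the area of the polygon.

Apply the shoelace (surveyor's) formula: 2A = Σ (x_i·y_{i+1} − x_{i+1}·y_i), indices taken mod 4.
Σ = (-33) + (-90) + (-60) + (-14) = -197
Area = |Σ|/2 = 98.5.

98.5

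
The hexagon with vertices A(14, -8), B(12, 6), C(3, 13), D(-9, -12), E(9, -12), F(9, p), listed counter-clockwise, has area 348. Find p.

The doubled signed area Σ (x_i y_{i+1} − x_{i+1} y_i) is linear in p.
With p=0 it equals 651; the coefficient of p is -5 (from the two edges through F).
So -5·p + 651 = 2·348 = 696 ⇒ p = -9.

-9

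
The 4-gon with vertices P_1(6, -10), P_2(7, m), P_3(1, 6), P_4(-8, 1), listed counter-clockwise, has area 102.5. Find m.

The doubled signed area Σ (x_i y_{i+1} − x_{i+1} y_i) is linear in m.
With m=0 it equals 235; the coefficient of m is 5 (from the two edges through P_2).
So 5·m + 235 = 2·102.5 = 205 ⇒ m = -6.

-6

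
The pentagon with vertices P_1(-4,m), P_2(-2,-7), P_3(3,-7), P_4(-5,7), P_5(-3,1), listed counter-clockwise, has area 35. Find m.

-1

Write out the shoelace sum; only the two edges meeting at P_1 involve m:
2·Area = [((-3)·m − (-4)·1) + ((-4)·(-7) − (-2)·m)] + 37
       = -1·m + 69 = 70
⇒ m = -1.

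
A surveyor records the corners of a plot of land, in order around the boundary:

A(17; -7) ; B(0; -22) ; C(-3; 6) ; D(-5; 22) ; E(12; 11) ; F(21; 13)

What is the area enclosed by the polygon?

619

Σ = (-374) + (-66) + (-36) + (-319) + (-75) + (-368) = -1238
Area = |Σ|/2 = 619.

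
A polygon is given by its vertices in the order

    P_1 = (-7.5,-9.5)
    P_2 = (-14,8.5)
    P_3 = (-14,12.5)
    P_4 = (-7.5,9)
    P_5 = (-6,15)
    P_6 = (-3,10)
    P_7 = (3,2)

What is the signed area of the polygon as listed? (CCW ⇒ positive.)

Σ = (-196.75) + (-56) + (-32.25) + (-58.5) + (-15) + (-36) + (-13.5) = -408
Signed area = Σ/2 = -204 (negative ⇒ clockwise traversal).

-204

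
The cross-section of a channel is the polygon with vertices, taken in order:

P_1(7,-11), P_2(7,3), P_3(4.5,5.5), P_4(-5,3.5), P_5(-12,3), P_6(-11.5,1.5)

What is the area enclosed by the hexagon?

Apply the shoelace (surveyor's) formula: 2A = Σ (x_i·y_{i+1} − x_{i+1}·y_i), indices taken mod 6.
P_1→P_2: (7)(3) − (7)(-11) = 98
P_2→P_3: (7)(5.5) − (4.5)(3) = 25
P_3→P_4: (4.5)(3.5) − (-5)(5.5) = 43.25
P_4→P_5: (-5)(3) − (-12)(3.5) = 27
P_5→P_6: (-12)(1.5) − (-11.5)(3) = 16.5
P_6→P_1: (-11.5)(-11) − (7)(1.5) = 116
Σ = 325.75
Area = |Σ|/2 = 162.875.

162.875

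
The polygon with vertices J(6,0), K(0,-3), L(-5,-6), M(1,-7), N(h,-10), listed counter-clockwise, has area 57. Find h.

8

Write out the shoelace sum; only the two edges meeting at N involve h:
2·Area = [(1·(-10) − h·(-7)) + (h·0 − 6·(-10))] + 8
       = 7·h + 58 = 114
⇒ h = 8.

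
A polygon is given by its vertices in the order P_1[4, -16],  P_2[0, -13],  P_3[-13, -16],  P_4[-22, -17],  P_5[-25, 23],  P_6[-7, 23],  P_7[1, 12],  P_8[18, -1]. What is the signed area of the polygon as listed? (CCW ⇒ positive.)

Apply Gauss's area formula: 2A = Σ (x_i·y_{i+1} − x_{i+1}·y_i), indices taken mod 8.
Σ = (-52) + (-169) + (-131) + (-931) + (-414) + (-107) + (-217) + (-284) = -2305
Signed area = Σ/2 = -1152.5 (negative ⇒ clockwise traversal).

-1152.5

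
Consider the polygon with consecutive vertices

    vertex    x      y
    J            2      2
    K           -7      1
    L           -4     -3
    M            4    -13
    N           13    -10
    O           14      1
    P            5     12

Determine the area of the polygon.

Σ = (16) + (25) + (64) + (129) + (153) + (163) + (-14) = 536
Area = |Σ|/2 = 268.

268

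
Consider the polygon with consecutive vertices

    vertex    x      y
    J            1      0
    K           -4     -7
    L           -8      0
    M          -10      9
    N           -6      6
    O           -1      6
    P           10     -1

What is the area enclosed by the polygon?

Apply the shoelace (surveyor's) formula: 2A = Σ (x_i·y_{i+1} − x_{i+1}·y_i), indices taken mod 7.
Σ = (-7) + (-56) + (-72) + (-6) + (-30) + (-59) + (1) = -229
Area = |Σ|/2 = 114.5.

114.5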